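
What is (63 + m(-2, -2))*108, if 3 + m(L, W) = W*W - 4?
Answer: 6480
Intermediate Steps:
m(L, W) = -7 + W**2 (m(L, W) = -3 + (W*W - 4) = -3 + (W**2 - 4) = -3 + (-4 + W**2) = -7 + W**2)
(63 + m(-2, -2))*108 = (63 + (-7 + (-2)**2))*108 = (63 + (-7 + 4))*108 = (63 - 3)*108 = 60*108 = 6480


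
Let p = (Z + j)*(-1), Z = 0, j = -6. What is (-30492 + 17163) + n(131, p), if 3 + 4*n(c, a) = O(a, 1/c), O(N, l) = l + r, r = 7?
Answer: -6983871/524 ≈ -13328.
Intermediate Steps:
p = 6 (p = (0 - 6)*(-1) = -6*(-1) = 6)
O(N, l) = 7 + l (O(N, l) = l + 7 = 7 + l)
n(c, a) = 1 + 1/(4*c) (n(c, a) = -3/4 + (7 + 1/c)/4 = -3/4 + (7/4 + 1/(4*c)) = 1 + 1/(4*c))
(-30492 + 17163) + n(131, p) = (-30492 + 17163) + (1/4 + 131)/131 = -13329 + (1/131)*(525/4) = -13329 + 525/524 = -6983871/524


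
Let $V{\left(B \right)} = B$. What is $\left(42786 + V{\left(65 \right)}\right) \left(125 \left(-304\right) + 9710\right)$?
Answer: $-1212254790$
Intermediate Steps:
$\left(42786 + V{\left(65 \right)}\right) \left(125 \left(-304\right) + 9710\right) = \left(42786 + 65\right) \left(125 \left(-304\right) + 9710\right) = 42851 \left(-38000 + 9710\right) = 42851 \left(-28290\right) = -1212254790$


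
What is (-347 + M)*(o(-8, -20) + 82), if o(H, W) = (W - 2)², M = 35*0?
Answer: -196402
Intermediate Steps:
M = 0
o(H, W) = (-2 + W)²
(-347 + M)*(o(-8, -20) + 82) = (-347 + 0)*((-2 - 20)² + 82) = -347*((-22)² + 82) = -347*(484 + 82) = -347*566 = -196402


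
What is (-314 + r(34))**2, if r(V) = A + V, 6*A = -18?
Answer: 80089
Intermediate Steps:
A = -3 (A = (1/6)*(-18) = -3)
r(V) = -3 + V
(-314 + r(34))**2 = (-314 + (-3 + 34))**2 = (-314 + 31)**2 = (-283)**2 = 80089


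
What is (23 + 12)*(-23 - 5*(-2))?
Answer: -455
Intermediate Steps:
(23 + 12)*(-23 - 5*(-2)) = 35*(-23 + 10) = 35*(-13) = -455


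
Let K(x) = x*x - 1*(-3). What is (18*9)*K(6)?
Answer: 6318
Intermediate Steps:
K(x) = 3 + x² (K(x) = x² + 3 = 3 + x²)
(18*9)*K(6) = (18*9)*(3 + 6²) = 162*(3 + 36) = 162*39 = 6318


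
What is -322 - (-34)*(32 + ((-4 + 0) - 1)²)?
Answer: 1616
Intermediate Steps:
-322 - (-34)*(32 + ((-4 + 0) - 1)²) = -322 - (-34)*(32 + (-4 - 1)²) = -322 - (-34)*(32 + (-5)²) = -322 - (-34)*(32 + 25) = -322 - (-34)*57 = -322 - 1*(-1938) = -322 + 1938 = 1616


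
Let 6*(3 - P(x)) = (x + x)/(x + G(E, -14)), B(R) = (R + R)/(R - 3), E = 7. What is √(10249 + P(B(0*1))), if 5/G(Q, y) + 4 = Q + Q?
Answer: 2*√2563 ≈ 101.25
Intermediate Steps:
G(Q, y) = 5/(-4 + 2*Q) (G(Q, y) = 5/(-4 + (Q + Q)) = 5/(-4 + 2*Q))
B(R) = 2*R/(-3 + R) (B(R) = (2*R)/(-3 + R) = 2*R/(-3 + R))
P(x) = 3 - x/(3*(½ + x)) (P(x) = 3 - (x + x)/(6*(x + 5/(2*(-2 + 7)))) = 3 - 2*x/(6*(x + (5/2)/5)) = 3 - 2*x/(6*(x + (5/2)*(⅕))) = 3 - 2*x/(6*(x + ½)) = 3 - 2*x/(6*(½ + x)) = 3 - x/(3*(½ + x)))
√(10249 + P(B(0*1))) = √(10249 + (9 + 16*(2*(0*1)/(-3 + 0*1)))/(3*(1 + 2*(2*(0*1)/(-3 + 0*1))))) = √(10249 + (9 + 16*(2*0/(-3 + 0)))/(3*(1 + 2*(2*0/(-3 + 0))))) = √(10249 + (9 + 16*(2*0/(-3)))/(3*(1 + 2*(2*0/(-3))))) = √(10249 + (9 + 16*(2*0*(-⅓)))/(3*(1 + 2*(2*0*(-⅓))))) = √(10249 + (9 + 16*0)/(3*(1 + 2*0))) = √(10249 + (9 + 0)/(3*(1 + 0))) = √(10249 + (⅓)*9/1) = √(10249 + (⅓)*1*9) = √(10249 + 3) = √10252 = 2*√2563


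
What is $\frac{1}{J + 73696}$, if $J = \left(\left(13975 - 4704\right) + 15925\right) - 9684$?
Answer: $\frac{1}{89208} \approx 1.121 \cdot 10^{-5}$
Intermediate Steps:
$J = 15512$ ($J = \left(9271 + 15925\right) - 9684 = 25196 - 9684 = 15512$)
$\frac{1}{J + 73696} = \frac{1}{15512 + 73696} = \frac{1}{89208}$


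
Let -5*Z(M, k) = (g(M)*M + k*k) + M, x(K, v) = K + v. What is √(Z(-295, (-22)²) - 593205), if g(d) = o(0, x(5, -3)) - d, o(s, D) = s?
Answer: I*√15564805/5 ≈ 789.04*I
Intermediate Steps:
g(d) = -d (g(d) = 0 - d = -d)
Z(M, k) = -M/5 - k²/5 + M²/5 (Z(M, k) = -(((-M)*M + k*k) + M)/5 = -((-M² + k²) + M)/5 = -((k² - M²) + M)/5 = -(M + k² - M²)/5 = -M/5 - k²/5 + M²/5)
√(Z(-295, (-22)²) - 593205) = √((-⅕*(-295) - ((-22)²)²/5 + (⅕)*(-295)²) - 593205) = √((59 - ⅕*484² + (⅕)*87025) - 593205) = √((59 - ⅕*234256 + 17405) - 593205) = √((59 - 234256/5 + 17405) - 593205) = √(-146936/5 - 593205) = √(-3112961/5) = I*√15564805/5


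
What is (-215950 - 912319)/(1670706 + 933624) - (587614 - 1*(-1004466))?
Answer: -4146302834669/2604330 ≈ -1.5921e+6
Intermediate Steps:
(-215950 - 912319)/(1670706 + 933624) - (587614 - 1*(-1004466)) = -1128269/2604330 - (587614 + 1004466) = -1128269*1/2604330 - 1*1592080 = -1128269/2604330 - 1592080 = -4146302834669/2604330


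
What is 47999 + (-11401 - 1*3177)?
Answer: 33421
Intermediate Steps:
47999 + (-11401 - 1*3177) = 47999 + (-11401 - 3177) = 47999 - 14578 = 33421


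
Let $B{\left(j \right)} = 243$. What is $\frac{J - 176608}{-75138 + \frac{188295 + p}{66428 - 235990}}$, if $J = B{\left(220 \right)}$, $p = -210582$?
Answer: $\frac{29904802130}{12740527269} \approx 2.3472$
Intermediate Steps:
$J = 243$
$\frac{J - 176608}{-75138 + \frac{188295 + p}{66428 - 235990}} = \frac{243 - 176608}{-75138 + \frac{188295 - 210582}{66428 - 235990}} = - \frac{176365}{-75138 - \frac{22287}{-169562}} = - \frac{176365}{-75138 - - \frac{22287}{169562}} = - \frac{176365}{-75138 + \frac{22287}{169562}} = - \frac{176365}{- \frac{12740527269}{169562}} = \left(-176365\right) \left(- \frac{169562}{12740527269}\right) = \frac{29904802130}{12740527269}$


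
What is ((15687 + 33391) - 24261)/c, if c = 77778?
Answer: 24817/77778 ≈ 0.31907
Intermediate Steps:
((15687 + 33391) - 24261)/c = ((15687 + 33391) - 24261)/77778 = (49078 - 24261)*(1/77778) = 24817*(1/77778) = 24817/77778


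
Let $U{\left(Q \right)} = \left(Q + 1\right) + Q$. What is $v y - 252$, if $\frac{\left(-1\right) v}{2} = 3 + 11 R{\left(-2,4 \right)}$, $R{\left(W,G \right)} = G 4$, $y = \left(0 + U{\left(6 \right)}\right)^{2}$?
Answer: $-60754$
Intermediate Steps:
$U{\left(Q \right)} = 1 + 2 Q$ ($U{\left(Q \right)} = \left(1 + Q\right) + Q = 1 + 2 Q$)
$y = 169$ ($y = \left(0 + \left(1 + 2 \cdot 6\right)\right)^{2} = \left(0 + \left(1 + 12\right)\right)^{2} = \left(0 + 13\right)^{2} = 13^{2} = 169$)
$R{\left(W,G \right)} = 4 G$
$v = -358$ ($v = - 2 \left(3 + 11 \cdot 4 \cdot 4\right) = - 2 \left(3 + 11 \cdot 16\right) = - 2 \left(3 + 176\right) = \left(-2\right) 179 = -358$)
$v y - 252 = \left(-358\right) 169 - 252 = -60502 - 252 = -60754$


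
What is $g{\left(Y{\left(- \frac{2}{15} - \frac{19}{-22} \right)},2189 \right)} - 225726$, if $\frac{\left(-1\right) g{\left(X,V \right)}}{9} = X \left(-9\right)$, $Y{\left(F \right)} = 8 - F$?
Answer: $- \frac{24765087}{110} \approx -2.2514 \cdot 10^{5}$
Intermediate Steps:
$g{\left(X,V \right)} = 81 X$ ($g{\left(X,V \right)} = - 9 X \left(-9\right) = - 9 \left(- 9 X\right) = 81 X$)
$g{\left(Y{\left(- \frac{2}{15} - \frac{19}{-22} \right)},2189 \right)} - 225726 = 81 \left(8 - \left(- \frac{2}{15} - \frac{19}{-22}\right)\right) - 225726 = 81 \left(8 - \left(\left(-2\right) \frac{1}{15} - - \frac{19}{22}\right)\right) - 225726 = 81 \left(8 - \left(- \frac{2}{15} + \frac{19}{22}\right)\right) - 225726 = 81 \left(8 - \frac{241}{330}\right) - 225726 = 81 \cdot \frac{2399}{330} - 225726 = \frac{64773}{110} - 225726 = - \frac{24765087}{110}$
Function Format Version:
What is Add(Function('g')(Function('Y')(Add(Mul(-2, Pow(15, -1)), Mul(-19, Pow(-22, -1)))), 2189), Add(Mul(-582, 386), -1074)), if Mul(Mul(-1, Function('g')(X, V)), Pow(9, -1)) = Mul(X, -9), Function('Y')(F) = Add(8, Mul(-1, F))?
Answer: Rational(-24765087, 110) ≈ -2.2514e+5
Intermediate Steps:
Function('g')(X, V) = Mul(81, X) (Function('g')(X, V) = Mul(-9, Mul(X, -9)) = Mul(-9, Mul(-9, X)) = Mul(81, X))
Add(Function('g')(Function('Y')(Add(Mul(-2, Pow(15, -1)), Mul(-19, Pow(-22, -1)))), 2189), Add(Mul(-582, 386), -1074)) = Add(Mul(81, Add(8, Mul(-1, Add(Mul(-2, Pow(15, -1)), Mul(-19, Pow(-22, -1)))))), Add(Mul(-582, 386), -1074)) = Add(Mul(81, Add(8, Mul(-1, Add(Mul(-2, Rational(1, 15)), Mul(-19, Rational(-1, 22)))))), Add(-224652, -1074)) = Add(Mul(81, Add(8, Mul(-1, Add(Rational(-2, 15), Rational(19, 22))))), -225726) = Add(Mul(81, Add(8, Mul(-1, Rational(241, 330)))), -225726) = Add(Mul(81, Add(8, Rational(-241, 330))), -225726) = Add(Mul(81, Rational(2399, 330)), -225726) = Add(Rational(64773, 110), -225726) = Rational(-24765087, 110)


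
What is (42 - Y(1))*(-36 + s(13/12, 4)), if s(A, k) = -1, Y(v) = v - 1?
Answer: -1554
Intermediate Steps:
Y(v) = -1 + v
(42 - Y(1))*(-36 + s(13/12, 4)) = (42 - (-1 + 1))*(-36 - 1) = (42 - 1*0)*(-37) = (42 + 0)*(-37) = 42*(-37) = -1554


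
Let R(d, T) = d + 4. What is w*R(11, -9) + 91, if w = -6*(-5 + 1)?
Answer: 451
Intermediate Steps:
R(d, T) = 4 + d
w = 24 (w = -6*(-4) = 24)
w*R(11, -9) + 91 = 24*(4 + 11) + 91 = 24*15 + 91 = 360 + 91 = 451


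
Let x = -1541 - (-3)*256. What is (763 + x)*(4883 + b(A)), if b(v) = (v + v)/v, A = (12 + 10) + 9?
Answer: -48850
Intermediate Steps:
A = 31 (A = 22 + 9 = 31)
b(v) = 2 (b(v) = (2*v)/v = 2)
x = -773 (x = -1541 - 1*(-768) = -1541 + 768 = -773)
(763 + x)*(4883 + b(A)) = (763 - 773)*(4883 + 2) = -10*4885 = -48850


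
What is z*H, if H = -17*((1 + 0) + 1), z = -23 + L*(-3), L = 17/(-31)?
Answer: 22508/31 ≈ 726.06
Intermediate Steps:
L = -17/31 (L = 17*(-1/31) = -17/31 ≈ -0.54839)
z = -662/31 (z = -23 - 17/31*(-3) = -23 + 51/31 = -662/31 ≈ -21.355)
H = -34 (H = -17*(1 + 1) = -17*2 = -34)
z*H = -662/31*(-34) = 22508/31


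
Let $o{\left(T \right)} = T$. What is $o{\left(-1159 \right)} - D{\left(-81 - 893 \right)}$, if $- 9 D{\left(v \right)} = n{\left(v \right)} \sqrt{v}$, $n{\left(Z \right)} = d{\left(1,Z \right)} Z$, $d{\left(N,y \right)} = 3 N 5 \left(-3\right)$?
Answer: $-1159 + 4870 i \sqrt{974} \approx -1159.0 + 1.5199 \cdot 10^{5} i$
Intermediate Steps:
$d{\left(N,y \right)} = - 45 N$ ($d{\left(N,y \right)} = 3 \cdot 5 N \left(-3\right) = 15 N \left(-3\right) = - 45 N$)
$n{\left(Z \right)} = - 45 Z$ ($n{\left(Z \right)} = \left(-45\right) 1 Z = - 45 Z$)
$D{\left(v \right)} = 5 v^{\frac{3}{2}}$ ($D{\left(v \right)} = - \frac{- 45 v \sqrt{v}}{9} = - \frac{\left(-45\right) v^{\frac{3}{2}}}{9} = 5 v^{\frac{3}{2}}$)
$o{\left(-1159 \right)} - D{\left(-81 - 893 \right)} = -1159 - 5 \left(-81 - 893\right)^{\frac{3}{2}} = -1159 - 5 \left(-974\right)^{\frac{3}{2}} = -1159 - 5 \left(- 974 i \sqrt{974}\right) = -1159 - - 4870 i \sqrt{974} = -1159 + 4870 i \sqrt{974}$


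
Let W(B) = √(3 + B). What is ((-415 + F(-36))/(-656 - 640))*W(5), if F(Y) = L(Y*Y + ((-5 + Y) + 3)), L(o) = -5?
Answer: 35*√2/54 ≈ 0.91662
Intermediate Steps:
F(Y) = -5
((-415 + F(-36))/(-656 - 640))*W(5) = ((-415 - 5)/(-656 - 640))*√(3 + 5) = (-420/(-1296))*√8 = (-420*(-1/1296))*(2*√2) = 35*(2*√2)/108 = 35*√2/54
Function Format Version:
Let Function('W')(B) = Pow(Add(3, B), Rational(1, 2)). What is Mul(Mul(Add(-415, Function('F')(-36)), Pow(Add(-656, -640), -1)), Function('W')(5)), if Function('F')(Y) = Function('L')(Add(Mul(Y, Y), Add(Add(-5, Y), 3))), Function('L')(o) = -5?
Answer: Mul(Rational(35, 54), Pow(2, Rational(1, 2))) ≈ 0.91662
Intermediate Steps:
Function('F')(Y) = -5
Mul(Mul(Add(-415, Function('F')(-36)), Pow(Add(-656, -640), -1)), Function('W')(5)) = Mul(Mul(Add(-415, -5), Pow(Add(-656, -640), -1)), Pow(Add(3, 5), Rational(1, 2))) = Mul(Mul(-420, Pow(-1296, -1)), Pow(8, Rational(1, 2))) = Mul(Mul(-420, Rational(-1, 1296)), Mul(2, Pow(2, Rational(1, 2)))) = Mul(Rational(35, 108), Mul(2, Pow(2, Rational(1, 2)))) = Mul(Rational(35, 54), Pow(2, Rational(1, 2)))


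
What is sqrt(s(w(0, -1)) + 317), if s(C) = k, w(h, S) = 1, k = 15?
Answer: 2*sqrt(83) ≈ 18.221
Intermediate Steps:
s(C) = 15
sqrt(s(w(0, -1)) + 317) = sqrt(15 + 317) = sqrt(332) = 2*sqrt(83)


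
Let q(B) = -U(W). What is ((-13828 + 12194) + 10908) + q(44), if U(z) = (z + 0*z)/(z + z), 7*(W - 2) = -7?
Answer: 18547/2 ≈ 9273.5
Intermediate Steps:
W = 1 (W = 2 + (⅐)*(-7) = 2 - 1 = 1)
U(z) = ½ (U(z) = (z + 0)/((2*z)) = z*(1/(2*z)) = ½)
q(B) = -½ (q(B) = -1*½ = -½)
((-13828 + 12194) + 10908) + q(44) = ((-13828 + 12194) + 10908) - ½ = (-1634 + 10908) - ½ = 9274 - ½ = 18547/2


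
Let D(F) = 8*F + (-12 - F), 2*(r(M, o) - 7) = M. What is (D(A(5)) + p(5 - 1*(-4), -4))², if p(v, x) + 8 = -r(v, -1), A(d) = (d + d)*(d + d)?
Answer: 1787569/4 ≈ 4.4689e+5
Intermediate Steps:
r(M, o) = 7 + M/2
A(d) = 4*d² (A(d) = (2*d)*(2*d) = 4*d²)
p(v, x) = -15 - v/2 (p(v, x) = -8 - (7 + v/2) = -8 + (-7 - v/2) = -15 - v/2)
D(F) = -12 + 7*F
(D(A(5)) + p(5 - 1*(-4), -4))² = ((-12 + 7*(4*5²)) + (-15 - (5 - 1*(-4))/2))² = ((-12 + 7*(4*25)) + (-15 - (5 + 4)/2))² = ((-12 + 7*100) + (-15 - ½*9))² = ((-12 + 700) + (-15 - 9/2))² = (688 - 39/2)² = (1337/2)² = 1787569/4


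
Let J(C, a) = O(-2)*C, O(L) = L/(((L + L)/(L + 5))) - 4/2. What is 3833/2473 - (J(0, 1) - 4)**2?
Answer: -35735/2473 ≈ -14.450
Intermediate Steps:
O(L) = 1/2 + L/2 (O(L) = L/(((2*L)/(5 + L))) - 4*1/2 = L/((2*L/(5 + L))) - 2 = L*((5 + L)/(2*L)) - 2 = (5/2 + L/2) - 2 = 1/2 + L/2)
J(C, a) = -C/2 (J(C, a) = (1/2 + (1/2)*(-2))*C = (1/2 - 1)*C = -C/2)
3833/2473 - (J(0, 1) - 4)**2 = 3833/2473 - (-1/2*0 - 4)**2 = 3833*(1/2473) - (0 - 4)**2 = 3833/2473 - 1*(-4)**2 = 3833/2473 - 1*16 = 3833/2473 - 16 = -35735/2473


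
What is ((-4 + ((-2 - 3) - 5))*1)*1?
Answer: -14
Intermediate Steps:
((-4 + ((-2 - 3) - 5))*1)*1 = ((-4 + (-5 - 5))*1)*1 = ((-4 - 10)*1)*1 = -14*1*1 = -14*1 = -14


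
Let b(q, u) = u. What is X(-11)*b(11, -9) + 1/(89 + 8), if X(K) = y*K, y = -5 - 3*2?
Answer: -105632/97 ≈ -1089.0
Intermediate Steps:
y = -11 (y = -5 - 6 = -11)
X(K) = -11*K
X(-11)*b(11, -9) + 1/(89 + 8) = -11*(-11)*(-9) + 1/(89 + 8) = 121*(-9) + 1/97 = -1089 + 1/97 = -105632/97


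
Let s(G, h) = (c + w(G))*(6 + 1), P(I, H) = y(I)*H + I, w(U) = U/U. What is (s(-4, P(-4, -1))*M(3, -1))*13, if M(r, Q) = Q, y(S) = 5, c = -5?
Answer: 364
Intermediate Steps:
w(U) = 1
P(I, H) = I + 5*H (P(I, H) = 5*H + I = I + 5*H)
s(G, h) = -28 (s(G, h) = (-5 + 1)*(6 + 1) = -4*7 = -28)
(s(-4, P(-4, -1))*M(3, -1))*13 = -28*(-1)*13 = 28*13 = 364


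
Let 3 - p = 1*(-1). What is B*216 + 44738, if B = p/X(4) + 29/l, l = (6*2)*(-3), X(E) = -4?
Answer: 44348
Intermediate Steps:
p = 4 (p = 3 - (-1) = 3 - 1*(-1) = 3 + 1 = 4)
l = -36 (l = 12*(-3) = -36)
B = -65/36 (B = 4/(-4) + 29/(-36) = 4*(-¼) + 29*(-1/36) = -1 - 29/36 = -65/36 ≈ -1.8056)
B*216 + 44738 = -65/36*216 + 44738 = -390 + 44738 = 44348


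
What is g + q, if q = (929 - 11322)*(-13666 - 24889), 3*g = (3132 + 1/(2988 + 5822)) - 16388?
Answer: 3530146704697/8810 ≈ 4.0070e+8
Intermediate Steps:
g = -38928453/8810 (g = ((3132 + 1/(2988 + 5822)) - 16388)/3 = ((3132 + 1/8810) - 16388)/3 = (27592921/8810 - 16388)/3 = (1/3)*(-116785359/8810) = -38928453/8810 ≈ -4418.7)
q = 400702115 (q = -10393*(-38555) = 400702115)
g + q = -38928453/8810 + 400702115 = 3530146704697/8810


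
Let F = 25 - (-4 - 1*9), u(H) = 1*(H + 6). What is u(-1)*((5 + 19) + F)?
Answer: 310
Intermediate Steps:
u(H) = 6 + H (u(H) = 1*(6 + H) = 6 + H)
F = 38 (F = 25 - (-4 - 9) = 25 - 1*(-13) = 25 + 13 = 38)
u(-1)*((5 + 19) + F) = (6 - 1)*((5 + 19) + 38) = 5*(24 + 38) = 5*62 = 310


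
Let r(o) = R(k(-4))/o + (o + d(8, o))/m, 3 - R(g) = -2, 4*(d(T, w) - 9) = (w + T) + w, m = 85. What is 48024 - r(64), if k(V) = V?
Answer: 261243287/5440 ≈ 48023.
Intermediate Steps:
d(T, w) = 9 + w/2 + T/4 (d(T, w) = 9 + ((w + T) + w)/4 = 9 + ((T + w) + w)/4 = 9 + (T + 2*w)/4 = 9 + (w/2 + T/4) = 9 + w/2 + T/4)
R(g) = 5 (R(g) = 3 - 1*(-2) = 3 + 2 = 5)
r(o) = 11/85 + 5/o + 3*o/170 (r(o) = 5/o + (o + (9 + o/2 + (¼)*8))/85 = 5/o + (o + (9 + o/2 + 2))*(1/85) = 5/o + (o + (11 + o/2))*(1/85) = 5/o + (11 + 3*o/2)*(1/85) = 5/o + (11/85 + 3*o/170) = 11/85 + 5/o + 3*o/170)
48024 - r(64) = 48024 - (850 + 64*(22 + 3*64))/(170*64) = 48024 - (850 + 64*(22 + 192))/(170*64) = 48024 - (850 + 64*214)/(170*64) = 48024 - (850 + 13696)/(170*64) = 48024 - 14546/(170*64) = 48024 - 1*7273/5440 = 48024 - 7273/5440 = 261243287/5440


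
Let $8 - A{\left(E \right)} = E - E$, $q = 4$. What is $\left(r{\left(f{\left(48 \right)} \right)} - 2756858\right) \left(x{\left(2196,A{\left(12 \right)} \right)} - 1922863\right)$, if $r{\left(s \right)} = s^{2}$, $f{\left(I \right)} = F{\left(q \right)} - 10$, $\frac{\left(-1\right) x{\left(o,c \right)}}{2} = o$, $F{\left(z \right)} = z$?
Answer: $5313098983610$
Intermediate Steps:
$A{\left(E \right)} = 8$ ($A{\left(E \right)} = 8 - \left(E - E\right) = 8 - 0 = 8 + 0 = 8$)
$x{\left(o,c \right)} = - 2 o$
$f{\left(I \right)} = -6$ ($f{\left(I \right)} = 4 - 10 = -6$)
$\left(r{\left(f{\left(48 \right)} \right)} - 2756858\right) \left(x{\left(2196,A{\left(12 \right)} \right)} - 1922863\right) = \left(\left(-6\right)^{2} - 2756858\right) \left(\left(-2\right) 2196 - 1922863\right) = \left(36 - 2756858\right) \left(-4392 - 1922863\right) = \left(-2756822\right) \left(-1927255\right) = 5313098983610$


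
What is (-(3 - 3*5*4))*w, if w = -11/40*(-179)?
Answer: 112233/40 ≈ 2805.8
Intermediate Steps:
w = 1969/40 (w = -11*1/40*(-179) = -11/40*(-179) = 1969/40 ≈ 49.225)
(-(3 - 3*5*4))*w = -(3 - 3*5*4)*(1969/40) = -(3 - 15*4)*(1969/40) = -(3 - 60)*(1969/40) = -1*(-57)*(1969/40) = 57*(1969/40) = 112233/40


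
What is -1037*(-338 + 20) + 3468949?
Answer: 3798715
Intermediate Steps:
-1037*(-338 + 20) + 3468949 = -1037*(-318) + 3468949 = 329766 + 3468949 = 3798715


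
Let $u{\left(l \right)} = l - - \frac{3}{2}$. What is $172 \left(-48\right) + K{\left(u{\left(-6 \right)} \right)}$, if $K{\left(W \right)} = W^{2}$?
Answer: $- \frac{32943}{4} \approx -8235.8$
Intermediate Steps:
$u{\left(l \right)} = \frac{3}{2} + l$ ($u{\left(l \right)} = l - \left(-3\right) \frac{1}{2} = l - - \frac{3}{2} = l + \frac{3}{2} = \frac{3}{2} + l$)
$172 \left(-48\right) + K{\left(u{\left(-6 \right)} \right)} = 172 \left(-48\right) + \left(\frac{3}{2} - 6\right)^{2} = -8256 + \left(- \frac{9}{2}\right)^{2} = -8256 + \frac{81}{4} = - \frac{32943}{4}$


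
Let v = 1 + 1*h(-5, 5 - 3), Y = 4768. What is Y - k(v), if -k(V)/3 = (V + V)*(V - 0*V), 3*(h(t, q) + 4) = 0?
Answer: 4822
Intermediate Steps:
h(t, q) = -4 (h(t, q) = -4 + (⅓)*0 = -4 + 0 = -4)
v = -3 (v = 1 + 1*(-4) = 1 - 4 = -3)
k(V) = -6*V² (k(V) = -3*(V + V)*(V - 0*V) = -3*2*V*(V - 1*0) = -3*2*V*(V + 0) = -3*2*V*V = -6*V²)
Y - k(v) = 4768 - (-6)*(-3)² = 4768 - (-6)*9 = 4768 - 1*(-54) = 4768 + 54 = 4822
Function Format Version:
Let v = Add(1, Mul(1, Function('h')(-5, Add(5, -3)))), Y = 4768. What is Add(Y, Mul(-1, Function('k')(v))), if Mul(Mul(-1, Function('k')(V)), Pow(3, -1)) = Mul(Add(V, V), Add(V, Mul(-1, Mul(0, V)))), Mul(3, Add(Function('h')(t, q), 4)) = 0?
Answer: 4822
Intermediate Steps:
Function('h')(t, q) = -4 (Function('h')(t, q) = Add(-4, Mul(Rational(1, 3), 0)) = Add(-4, 0) = -4)
v = -3 (v = Add(1, Mul(1, -4)) = Add(1, -4) = -3)
Function('k')(V) = Mul(-6, Pow(V, 2)) (Function('k')(V) = Mul(-3, Mul(Add(V, V), Add(V, Mul(-1, Mul(0, V))))) = Mul(-3, Mul(Mul(2, V), Add(V, Mul(-1, 0)))) = Mul(-3, Mul(Mul(2, V), Add(V, 0))) = Mul(-3, Mul(Mul(2, V), V)) = Mul(-3, Mul(2, Pow(V, 2))) = Mul(-6, Pow(V, 2)))
Add(Y, Mul(-1, Function('k')(v))) = Add(4768, Mul(-1, Mul(-6, Pow(-3, 2)))) = Add(4768, Mul(-1, Mul(-6, 9))) = Add(4768, Mul(-1, -54)) = Add(4768, 54) = 4822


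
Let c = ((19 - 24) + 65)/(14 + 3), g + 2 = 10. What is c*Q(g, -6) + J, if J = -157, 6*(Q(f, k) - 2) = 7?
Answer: -2479/17 ≈ -145.82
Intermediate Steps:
g = 8 (g = -2 + 10 = 8)
Q(f, k) = 19/6 (Q(f, k) = 2 + (⅙)*7 = 2 + 7/6 = 19/6)
c = 60/17 (c = (-5 + 65)/17 = 60*(1/17) = 60/17 ≈ 3.5294)
c*Q(g, -6) + J = (60/17)*(19/6) - 157 = 190/17 - 157 = -2479/17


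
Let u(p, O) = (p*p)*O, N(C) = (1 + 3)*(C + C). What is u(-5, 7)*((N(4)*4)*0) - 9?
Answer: -9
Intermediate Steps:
N(C) = 8*C (N(C) = 4*(2*C) = 8*C)
u(p, O) = O*p**2 (u(p, O) = p**2*O = O*p**2)
u(-5, 7)*((N(4)*4)*0) - 9 = (7*(-5)**2)*(((8*4)*4)*0) - 9 = (7*25)*((32*4)*0) - 9 = 175*(128*0) - 9 = 175*0 - 9 = 0 - 9 = -9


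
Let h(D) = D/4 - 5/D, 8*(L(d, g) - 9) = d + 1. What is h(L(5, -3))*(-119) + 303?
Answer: 46153/624 ≈ 73.963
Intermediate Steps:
L(d, g) = 73/8 + d/8 (L(d, g) = 9 + (d + 1)/8 = 9 + (1 + d)/8 = 9 + (⅛ + d/8) = 73/8 + d/8)
h(D) = -5/D + D/4 (h(D) = D*(¼) - 5/D = D/4 - 5/D = -5/D + D/4)
h(L(5, -3))*(-119) + 303 = (-5/(73/8 + (⅛)*5) + (73/8 + (⅛)*5)/4)*(-119) + 303 = (-5/(73/8 + 5/8) + (73/8 + 5/8)/4)*(-119) + 303 = (-5/39/4 + (¼)*(39/4))*(-119) + 303 = (-5*4/39 + 39/16)*(-119) + 303 = (-20/39 + 39/16)*(-119) + 303 = (1201/624)*(-119) + 303 = -142919/624 + 303 = 46153/624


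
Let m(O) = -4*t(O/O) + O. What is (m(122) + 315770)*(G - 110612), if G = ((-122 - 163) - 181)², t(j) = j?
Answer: 33655971072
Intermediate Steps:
m(O) = -4 + O (m(O) = -4*O/O + O = -4*1 + O = -4 + O)
G = 217156 (G = (-285 - 181)² = (-466)² = 217156)
(m(122) + 315770)*(G - 110612) = ((-4 + 122) + 315770)*(217156 - 110612) = (118 + 315770)*106544 = 315888*106544 = 33655971072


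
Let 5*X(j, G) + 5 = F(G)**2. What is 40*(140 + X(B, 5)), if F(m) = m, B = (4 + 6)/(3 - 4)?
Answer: 5760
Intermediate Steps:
B = -10 (B = 10/(-1) = 10*(-1) = -10)
X(j, G) = -1 + G**2/5
40*(140 + X(B, 5)) = 40*(140 + (-1 + (1/5)*5**2)) = 40*(140 + (-1 + (1/5)*25)) = 40*(140 + (-1 + 5)) = 40*(140 + 4) = 40*144 = 5760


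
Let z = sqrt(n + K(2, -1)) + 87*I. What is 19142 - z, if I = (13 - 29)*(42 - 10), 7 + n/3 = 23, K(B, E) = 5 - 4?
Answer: 63679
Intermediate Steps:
K(B, E) = 1
n = 48 (n = -21 + 3*23 = -21 + 69 = 48)
I = -512 (I = -16*32 = -512)
z = -44537 (z = sqrt(48 + 1) + 87*(-512) = sqrt(49) - 44544 = 7 - 44544 = -44537)
19142 - z = 19142 - 1*(-44537) = 19142 + 44537 = 63679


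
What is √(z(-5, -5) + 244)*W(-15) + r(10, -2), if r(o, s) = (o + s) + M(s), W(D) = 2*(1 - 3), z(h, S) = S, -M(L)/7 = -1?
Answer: 15 - 4*√239 ≈ -46.839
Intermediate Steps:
M(L) = 7 (M(L) = -7*(-1) = 7)
W(D) = -4 (W(D) = 2*(-2) = -4)
r(o, s) = 7 + o + s (r(o, s) = (o + s) + 7 = 7 + o + s)
√(z(-5, -5) + 244)*W(-15) + r(10, -2) = √(-5 + 244)*(-4) + (7 + 10 - 2) = √239*(-4) + 15 = -4*√239 + 15 = 15 - 4*√239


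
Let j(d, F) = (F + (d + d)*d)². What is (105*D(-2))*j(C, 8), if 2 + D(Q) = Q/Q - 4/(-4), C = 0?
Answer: 0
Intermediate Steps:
j(d, F) = (F + 2*d²)² (j(d, F) = (F + (2*d)*d)² = (F + 2*d²)²)
D(Q) = 0 (D(Q) = -2 + (Q/Q - 4/(-4)) = -2 + (1 - 4*(-¼)) = -2 + (1 + 1) = -2 + 2 = 0)
(105*D(-2))*j(C, 8) = (105*0)*(8 + 2*0²)² = 0*(8 + 2*0)² = 0*(8 + 0)² = 0*8² = 0*64 = 0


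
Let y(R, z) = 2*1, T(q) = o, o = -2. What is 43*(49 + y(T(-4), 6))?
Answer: 2193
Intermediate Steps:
T(q) = -2
y(R, z) = 2
43*(49 + y(T(-4), 6)) = 43*(49 + 2) = 43*51 = 2193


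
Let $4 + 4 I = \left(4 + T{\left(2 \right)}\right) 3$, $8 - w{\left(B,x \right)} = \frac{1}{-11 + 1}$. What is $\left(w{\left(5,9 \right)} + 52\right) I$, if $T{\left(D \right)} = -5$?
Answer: $- \frac{4207}{40} \approx -105.18$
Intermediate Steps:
$w{\left(B,x \right)} = \frac{81}{10}$ ($w{\left(B,x \right)} = 8 - \frac{1}{-11 + 1} = 8 - \frac{1}{-10} = 8 - - \frac{1}{10} = 8 + \frac{1}{10} = \frac{81}{10}$)
$I = - \frac{7}{4}$ ($I = -1 + \frac{\left(4 - 5\right) 3}{4} = -1 + \frac{\left(-1\right) 3}{4} = -1 + \frac{1}{4} \left(-3\right) = -1 - \frac{3}{4} = - \frac{7}{4} \approx -1.75$)
$\left(w{\left(5,9 \right)} + 52\right) I = \left(\frac{81}{10} + 52\right) \left(- \frac{7}{4}\right) = \frac{601}{10} \left(- \frac{7}{4}\right) = - \frac{4207}{40}$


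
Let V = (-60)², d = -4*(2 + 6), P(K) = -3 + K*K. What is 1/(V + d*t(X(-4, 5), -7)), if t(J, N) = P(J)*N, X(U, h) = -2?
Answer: 1/3824 ≈ 0.00026151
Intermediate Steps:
P(K) = -3 + K²
d = -32 (d = -4*8 = -32)
t(J, N) = N*(-3 + J²) (t(J, N) = (-3 + J²)*N = N*(-3 + J²))
V = 3600
1/(V + d*t(X(-4, 5), -7)) = 1/(3600 - (-224)*(-3 + (-2)²)) = 1/(3600 - (-224)*(-3 + 4)) = 1/(3600 - (-224)) = 1/(3600 - 32*(-7)) = 1/(3600 + 224) = 1/3824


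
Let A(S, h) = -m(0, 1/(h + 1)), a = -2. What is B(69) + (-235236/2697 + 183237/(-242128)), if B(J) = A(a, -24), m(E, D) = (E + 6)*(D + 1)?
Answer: -469193673881/5006480656 ≈ -93.717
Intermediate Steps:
m(E, D) = (1 + D)*(6 + E) (m(E, D) = (6 + E)*(1 + D) = (1 + D)*(6 + E))
A(S, h) = -6 - 6/(1 + h) (A(S, h) = -(6 + 0 + 6/(h + 1) + 0/(h + 1)) = -(6 + 0 + 6/(1 + h) + 0/(1 + h)) = -(6 + 0 + 6/(1 + h) + 0) = -(6 + 6/(1 + h)) = -6 - 6/(1 + h))
B(J) = -132/23 (B(J) = 6*(-2 - 1*(-24))/(1 - 24) = 6*(-2 + 24)/(-23) = 6*(-1/23)*22 = -132/23)
B(69) + (-235236/2697 + 183237/(-242128)) = -132/23 + (-235236/2697 + 183237/(-242128)) = -132/23 + (-235236*1/2697 + 183237*(-1/242128)) = -132/23 + (-78412/899 - 183237/242128) = -132/23 - 19150470799/217673072 = -469193673881/5006480656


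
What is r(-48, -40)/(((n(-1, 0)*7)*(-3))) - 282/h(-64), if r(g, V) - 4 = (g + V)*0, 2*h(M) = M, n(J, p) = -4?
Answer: 2977/336 ≈ 8.8601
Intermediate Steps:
h(M) = M/2
r(g, V) = 4 (r(g, V) = 4 + (g + V)*0 = 4 + (V + g)*0 = 4 + 0 = 4)
r(-48, -40)/(((n(-1, 0)*7)*(-3))) - 282/h(-64) = 4/((-4*7*(-3))) - 282/((1/2)*(-64)) = 4/((-28*(-3))) - 282/(-32) = 4/84 - 282*(-1/32) = 4*(1/84) + 141/16 = 1/21 + 141/16 = 2977/336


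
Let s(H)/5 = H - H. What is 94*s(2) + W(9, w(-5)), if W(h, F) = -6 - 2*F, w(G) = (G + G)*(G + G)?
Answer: -206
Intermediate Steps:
w(G) = 4*G**2 (w(G) = (2*G)*(2*G) = 4*G**2)
s(H) = 0 (s(H) = 5*(H - H) = 5*0 = 0)
94*s(2) + W(9, w(-5)) = 94*0 + (-6 - 8*(-5)**2) = 0 + (-6 - 8*25) = 0 + (-6 - 2*100) = 0 + (-6 - 200) = 0 - 206 = -206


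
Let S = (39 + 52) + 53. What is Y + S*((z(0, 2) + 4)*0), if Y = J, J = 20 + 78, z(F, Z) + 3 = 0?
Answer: 98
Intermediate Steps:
z(F, Z) = -3 (z(F, Z) = -3 + 0 = -3)
S = 144 (S = 91 + 53 = 144)
J = 98
Y = 98
Y + S*((z(0, 2) + 4)*0) = 98 + 144*((-3 + 4)*0) = 98 + 144*(1*0) = 98 + 144*0 = 98 + 0 = 98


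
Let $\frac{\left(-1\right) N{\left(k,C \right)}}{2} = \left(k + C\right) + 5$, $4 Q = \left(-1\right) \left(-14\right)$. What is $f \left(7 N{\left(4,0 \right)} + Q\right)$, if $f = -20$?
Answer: $2450$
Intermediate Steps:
$Q = \frac{7}{2}$ ($Q = \frac{\left(-1\right) \left(-14\right)}{4} = \frac{1}{4} \cdot 14 = \frac{7}{2} \approx 3.5$)
$N{\left(k,C \right)} = -10 - 2 C - 2 k$ ($N{\left(k,C \right)} = - 2 \left(\left(k + C\right) + 5\right) = - 2 \left(\left(C + k\right) + 5\right) = - 2 \left(5 + C + k\right) = -10 - 2 C - 2 k$)
$f \left(7 N{\left(4,0 \right)} + Q\right) = - 20 \left(7 \left(-10 - 0 - 8\right) + \frac{7}{2}\right) = - 20 \left(7 \left(-10 + 0 - 8\right) + \frac{7}{2}\right) = - 20 \left(7 \left(-18\right) + \frac{7}{2}\right) = - 20 \left(-126 + \frac{7}{2}\right) = \left(-20\right) \left(- \frac{245}{2}\right) = 2450$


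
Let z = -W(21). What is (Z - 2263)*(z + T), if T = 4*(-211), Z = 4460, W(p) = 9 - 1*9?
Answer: -1854268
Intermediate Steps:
W(p) = 0 (W(p) = 9 - 9 = 0)
T = -844
z = 0 (z = -1*0 = 0)
(Z - 2263)*(z + T) = (4460 - 2263)*(0 - 844) = 2197*(-844) = -1854268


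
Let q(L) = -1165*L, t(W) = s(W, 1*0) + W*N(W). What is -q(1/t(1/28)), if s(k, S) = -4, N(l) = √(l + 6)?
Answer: -102296320/351063 - 848120*√7/351063 ≈ -297.78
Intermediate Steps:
N(l) = √(6 + l)
t(W) = -4 + W*√(6 + W)
-q(1/t(1/28)) = -(-1165)/(-4 + √(6 + 1/28)/28) = -(-1165)/(-4 + √(169/28)/28) = -(-1165)/(-4 + (13*√7/14)/28) = -(-1165)/(-4 + 13*√7/392) = 1165/(-4 + 13*√7/392)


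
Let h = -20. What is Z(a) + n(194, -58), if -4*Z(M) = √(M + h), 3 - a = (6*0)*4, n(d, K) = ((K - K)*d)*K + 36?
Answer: 36 - I*√17/4 ≈ 36.0 - 1.0308*I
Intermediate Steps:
n(d, K) = 36 (n(d, K) = (0*d)*K + 36 = 0*K + 36 = 0 + 36 = 36)
a = 3 (a = 3 - 6*0*4 = 3 - 0*4 = 3 - 1*0 = 3 + 0 = 3)
Z(M) = -√(-20 + M)/4 (Z(M) = -√(M - 20)/4 = -√(-20 + M)/4)
Z(a) + n(194, -58) = -√(-20 + 3)/4 + 36 = -I*√17/4 + 36 = 36 - I*√17/4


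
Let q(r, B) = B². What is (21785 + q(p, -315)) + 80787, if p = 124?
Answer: 201797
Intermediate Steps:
(21785 + q(p, -315)) + 80787 = (21785 + (-315)²) + 80787 = (21785 + 99225) + 80787 = 121010 + 80787 = 201797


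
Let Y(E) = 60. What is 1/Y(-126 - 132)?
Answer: 1/60 ≈ 0.016667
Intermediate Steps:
1/Y(-126 - 132) = 1/60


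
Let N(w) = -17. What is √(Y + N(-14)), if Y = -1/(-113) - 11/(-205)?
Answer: I*√9088949905/23165 ≈ 4.1155*I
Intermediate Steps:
Y = 1448/23165 (Y = -1*(-1/113) - 11*(-1/205) = 1/113 + 11/205 = 1448/23165 ≈ 0.062508)
√(Y + N(-14)) = √(1448/23165 - 17) = √(-392357/23165) = I*√9088949905/23165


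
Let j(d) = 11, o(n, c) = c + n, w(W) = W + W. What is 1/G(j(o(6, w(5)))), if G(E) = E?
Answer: 1/11 ≈ 0.090909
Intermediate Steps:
w(W) = 2*W
1/G(j(o(6, w(5)))) = 1/11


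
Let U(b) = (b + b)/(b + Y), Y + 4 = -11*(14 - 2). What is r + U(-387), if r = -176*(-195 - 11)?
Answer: 18962662/523 ≈ 36258.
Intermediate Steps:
r = 36256 (r = -176*(-206) = 36256)
Y = -136 (Y = -4 - 11*(14 - 2) = -4 - 11*12 = -4 - 132 = -136)
U(b) = 2*b/(-136 + b) (U(b) = (b + b)/(b - 136) = (2*b)/(-136 + b) = 2*b/(-136 + b))
r + U(-387) = 36256 + 2*(-387)/(-136 - 387) = 36256 + 2*(-387)/(-523) = 36256 + 2*(-387)*(-1/523) = 36256 + 774/523 = 18962662/523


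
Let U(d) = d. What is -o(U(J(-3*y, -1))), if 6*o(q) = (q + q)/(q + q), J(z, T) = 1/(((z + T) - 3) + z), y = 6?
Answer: -1/6 ≈ -0.16667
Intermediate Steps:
J(z, T) = 1/(-3 + T + 2*z) (J(z, T) = 1/(((T + z) - 3) + z) = 1/((-3 + T + z) + z) = 1/(-3 + T + 2*z))
o(q) = 1/6 (o(q) = ((q + q)/(q + q))/6 = ((2*q)/((2*q)))/6 = ((2*q)*(1/(2*q)))/6 = (1/6)*1 = 1/6)
-o(U(J(-3*y, -1))) = -1*1/6 = -1/6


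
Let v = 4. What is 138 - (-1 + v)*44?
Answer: 6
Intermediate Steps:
138 - (-1 + v)*44 = 138 - (-1 + 4)*44 = 138 - 1*3*44 = 138 - 3*44 = 138 - 132 = 6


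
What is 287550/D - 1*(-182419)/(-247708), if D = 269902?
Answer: 10996591231/33428442308 ≈ 0.32896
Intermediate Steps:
287550/D - 1*(-182419)/(-247708) = 287550/269902 - 1*(-182419)/(-247708) = 287550*(1/269902) + 182419*(-1/247708) = 143775/134951 - 182419/247708 = 10996591231/33428442308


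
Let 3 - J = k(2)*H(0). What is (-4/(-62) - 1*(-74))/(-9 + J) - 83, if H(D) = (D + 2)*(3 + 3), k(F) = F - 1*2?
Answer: -8867/93 ≈ -95.344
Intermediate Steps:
k(F) = -2 + F (k(F) = F - 2 = -2 + F)
H(D) = 12 + 6*D (H(D) = (2 + D)*6 = 12 + 6*D)
J = 3 (J = 3 - (-2 + 2)*(12 + 6*0) = 3 - 0*(12 + 0) = 3 - 0*12 = 3 - 1*0 = 3 + 0 = 3)
(-4/(-62) - 1*(-74))/(-9 + J) - 83 = (-4/(-62) - 1*(-74))/(-9 + 3) - 83 = (-4*(-1/62) + 74)/(-6) - 83 = -(2/31 + 74)/6 - 83 = -⅙*2296/31 - 83 = -1148/93 - 83 = -8867/93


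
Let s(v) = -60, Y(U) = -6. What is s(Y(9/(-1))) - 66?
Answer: -126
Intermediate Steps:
s(Y(9/(-1))) - 66 = -60 - 66 = -126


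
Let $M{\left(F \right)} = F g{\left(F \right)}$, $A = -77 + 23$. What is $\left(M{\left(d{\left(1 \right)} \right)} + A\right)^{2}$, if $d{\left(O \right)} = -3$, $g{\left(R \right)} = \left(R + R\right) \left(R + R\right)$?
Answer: $26244$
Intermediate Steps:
$g{\left(R \right)} = 4 R^{2}$ ($g{\left(R \right)} = 2 R 2 R = 4 R^{2}$)
$A = -54$
$M{\left(F \right)} = 4 F^{3}$ ($M{\left(F \right)} = F 4 F^{2} = 4 F^{3}$)
$\left(M{\left(d{\left(1 \right)} \right)} + A\right)^{2} = \left(4 \left(-3\right)^{3} - 54\right)^{2} = \left(4 \left(-27\right) - 54\right)^{2} = \left(-108 - 54\right)^{2} = \left(-162\right)^{2} = 26244$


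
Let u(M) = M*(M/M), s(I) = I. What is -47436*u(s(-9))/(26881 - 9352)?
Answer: 142308/5843 ≈ 24.355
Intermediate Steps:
u(M) = M (u(M) = M*1 = M)
-47436*u(s(-9))/(26881 - 9352) = -47436*(-9/(26881 - 9352)) = -47436/(17529*(-⅑)) = -47436/(-5843/3) = -47436*(-3/5843) = 142308/5843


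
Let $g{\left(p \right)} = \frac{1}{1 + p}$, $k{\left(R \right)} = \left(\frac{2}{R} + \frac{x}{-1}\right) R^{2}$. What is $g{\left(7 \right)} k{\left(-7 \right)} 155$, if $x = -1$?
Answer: $\frac{5425}{8} \approx 678.13$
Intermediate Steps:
$k{\left(R \right)} = R^{2} \left(1 + \frac{2}{R}\right)$ ($k{\left(R \right)} = \left(\frac{2}{R} - \frac{1}{-1}\right) R^{2} = \left(\frac{2}{R} - -1\right) R^{2} = \left(\frac{2}{R} + 1\right) R^{2} = \left(1 + \frac{2}{R}\right) R^{2} = R^{2} \left(1 + \frac{2}{R}\right)$)
$g{\left(7 \right)} k{\left(-7 \right)} 155 = \frac{\left(-7\right) \left(2 - 7\right)}{1 + 7} \cdot 155 = \frac{\left(-7\right) \left(-5\right)}{8} \cdot 155 = \frac{1}{8} \cdot 35 \cdot 155 = \frac{35}{8} \cdot 155 = \frac{5425}{8}$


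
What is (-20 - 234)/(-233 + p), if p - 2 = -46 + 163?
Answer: 127/57 ≈ 2.2281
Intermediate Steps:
p = 119 (p = 2 + (-46 + 163) = 2 + 117 = 119)
(-20 - 234)/(-233 + p) = (-20 - 234)/(-233 + 119) = -254/(-114) = -254*(-1/114) = 127/57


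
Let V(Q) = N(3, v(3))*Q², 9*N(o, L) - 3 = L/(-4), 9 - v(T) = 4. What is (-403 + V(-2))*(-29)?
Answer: 104980/9 ≈ 11664.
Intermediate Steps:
v(T) = 5 (v(T) = 9 - 1*4 = 9 - 4 = 5)
N(o, L) = ⅓ - L/36 (N(o, L) = ⅓ + (L/(-4))/9 = ⅓ + (L*(-¼))/9 = ⅓ + (-L/4)/9 = ⅓ - L/36)
V(Q) = 7*Q²/36 (V(Q) = (⅓ - 1/36*5)*Q² = (⅓ - 5/36)*Q² = 7*Q²/36)
(-403 + V(-2))*(-29) = (-403 + (7/36)*(-2)²)*(-29) = (-403 + (7/36)*4)*(-29) = (-403 + 7/9)*(-29) = -3620/9*(-29) = 104980/9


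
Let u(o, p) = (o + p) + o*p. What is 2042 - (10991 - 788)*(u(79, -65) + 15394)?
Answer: -104813377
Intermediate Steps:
u(o, p) = o + p + o*p
2042 - (10991 - 788)*(u(79, -65) + 15394) = 2042 - (10991 - 788)*((79 - 65 + 79*(-65)) + 15394) = 2042 - 10203*((79 - 65 - 5135) + 15394) = 2042 - 10203*(-5121 + 15394) = 2042 - 10203*10273 = 2042 - 1*104815419 = 2042 - 104815419 = -104813377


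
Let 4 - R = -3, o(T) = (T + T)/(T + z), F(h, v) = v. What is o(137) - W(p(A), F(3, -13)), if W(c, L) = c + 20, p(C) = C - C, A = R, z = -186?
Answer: -1254/49 ≈ -25.592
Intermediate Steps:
o(T) = 2*T/(-186 + T) (o(T) = (T + T)/(T - 186) = (2*T)/(-186 + T) = 2*T/(-186 + T))
R = 7 (R = 4 - 1*(-3) = 4 + 3 = 7)
A = 7
p(C) = 0
W(c, L) = 20 + c
o(137) - W(p(A), F(3, -13)) = 2*137/(-186 + 137) - (20 + 0) = 2*137/(-49) - 1*20 = 2*137*(-1/49) - 20 = -274/49 - 20 = -1254/49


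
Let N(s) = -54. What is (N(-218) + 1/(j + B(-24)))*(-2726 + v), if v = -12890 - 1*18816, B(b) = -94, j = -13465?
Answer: 25210662784/13559 ≈ 1.8593e+6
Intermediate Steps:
v = -31706 (v = -12890 - 18816 = -31706)
(N(-218) + 1/(j + B(-24)))*(-2726 + v) = (-54 + 1/(-13465 - 94))*(-2726 - 31706) = (-54 + 1/(-13559))*(-34432) = (-54 - 1/13559)*(-34432) = -732187/13559*(-34432) = 25210662784/13559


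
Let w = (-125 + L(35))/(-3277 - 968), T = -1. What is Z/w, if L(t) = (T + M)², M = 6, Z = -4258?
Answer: -1807521/10 ≈ -1.8075e+5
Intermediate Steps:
L(t) = 25 (L(t) = (-1 + 6)² = 5² = 25)
w = 20/849 (w = (-125 + 25)/(-3277 - 968) = -100/(-4245) = -100*(-1/4245) = 20/849 ≈ 0.023557)
Z/w = -4258/20/849 = -4258*849/20 = -1807521/10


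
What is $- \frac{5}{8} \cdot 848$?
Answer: $-530$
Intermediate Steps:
$- \frac{5}{8} \cdot 848 = \left(-5\right) \frac{1}{8} \cdot 848 = \left(- \frac{5}{8}\right) 848 = -530$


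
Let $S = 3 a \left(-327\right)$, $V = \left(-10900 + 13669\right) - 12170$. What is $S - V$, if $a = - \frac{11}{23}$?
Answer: $\frac{227014}{23} \approx 9870.2$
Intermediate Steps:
$a = - \frac{11}{23}$ ($a = \left(-11\right) \frac{1}{23} = - \frac{11}{23} \approx -0.47826$)
$V = -9401$ ($V = 2769 - 12170 = -9401$)
$S = \frac{10791}{23}$ ($S = 3 \left(- \frac{11}{23}\right) \left(-327\right) = \left(- \frac{33}{23}\right) \left(-327\right) = \frac{10791}{23} \approx 469.17$)
$S - V = \frac{10791}{23} - -9401 = \frac{10791}{23} + 9401 = \frac{227014}{23}$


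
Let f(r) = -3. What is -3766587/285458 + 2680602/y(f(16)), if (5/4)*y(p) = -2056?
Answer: -964243210017/586901648 ≈ -1642.9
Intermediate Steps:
y(p) = -8224/5 (y(p) = (4/5)*(-2056) = -8224/5)
-3766587/285458 + 2680602/y(f(16)) = -3766587/285458 + 2680602/(-8224/5) = -3766587*1/285458 + 2680602*(-5/8224) = -3766587/285458 - 6701505/4112 = -964243210017/586901648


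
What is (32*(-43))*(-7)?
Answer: 9632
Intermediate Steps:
(32*(-43))*(-7) = -1376*(-7) = 9632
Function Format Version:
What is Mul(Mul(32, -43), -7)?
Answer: 9632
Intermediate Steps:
Mul(Mul(32, -43), -7) = Mul(-1376, -7) = 9632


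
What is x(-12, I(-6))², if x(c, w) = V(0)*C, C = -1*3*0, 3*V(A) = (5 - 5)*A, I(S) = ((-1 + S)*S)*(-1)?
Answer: 0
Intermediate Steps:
I(S) = -S*(-1 + S) (I(S) = (S*(-1 + S))*(-1) = -S*(-1 + S))
V(A) = 0 (V(A) = ((5 - 5)*A)/3 = (0*A)/3 = (⅓)*0 = 0)
C = 0 (C = -3*0 = 0)
x(c, w) = 0 (x(c, w) = 0*0 = 0)
x(-12, I(-6))² = 0² = 0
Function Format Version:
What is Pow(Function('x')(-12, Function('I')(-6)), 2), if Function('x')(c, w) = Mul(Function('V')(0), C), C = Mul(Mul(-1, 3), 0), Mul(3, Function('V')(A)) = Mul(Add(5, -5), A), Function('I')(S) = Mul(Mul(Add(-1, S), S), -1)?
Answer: 0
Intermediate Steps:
Function('I')(S) = Mul(-1, S, Add(-1, S)) (Function('I')(S) = Mul(Mul(S, Add(-1, S)), -1) = Mul(-1, S, Add(-1, S)))
Function('V')(A) = 0 (Function('V')(A) = Mul(Rational(1, 3), Mul(Add(5, -5), A)) = Mul(Rational(1, 3), Mul(0, A)) = Mul(Rational(1, 3), 0) = 0)
C = 0 (C = Mul(-3, 0) = 0)
Function('x')(c, w) = 0 (Function('x')(c, w) = Mul(0, 0) = 0)
Pow(Function('x')(-12, Function('I')(-6)), 2) = Pow(0, 2) = 0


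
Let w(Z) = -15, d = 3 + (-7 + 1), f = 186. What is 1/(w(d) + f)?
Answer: 1/171 ≈ 0.0058480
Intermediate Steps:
d = -3 (d = 3 - 6 = -3)
1/(w(d) + f) = 1/(-15 + 186) = 1/171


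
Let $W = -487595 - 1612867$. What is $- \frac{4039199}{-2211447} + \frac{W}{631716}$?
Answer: $- \frac{348905625505}{232834408842} \approx -1.4985$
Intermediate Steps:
$W = -2100462$ ($W = -487595 - 1612867 = -2100462$)
$- \frac{4039199}{-2211447} + \frac{W}{631716} = - \frac{4039199}{-2211447} - \frac{2100462}{631716} = \left(-4039199\right) \left(- \frac{1}{2211447}\right) - \frac{350077}{105286} = \frac{4039199}{2211447} - \frac{350077}{105286} = - \frac{348905625505}{232834408842}$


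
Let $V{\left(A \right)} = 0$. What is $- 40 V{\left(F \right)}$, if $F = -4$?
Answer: $0$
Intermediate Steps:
$- 40 V{\left(F \right)} = \left(-40\right) 0 = 0$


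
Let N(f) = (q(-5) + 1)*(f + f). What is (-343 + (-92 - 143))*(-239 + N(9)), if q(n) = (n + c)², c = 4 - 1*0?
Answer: 117334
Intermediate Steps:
c = 4 (c = 4 + 0 = 4)
q(n) = (4 + n)² (q(n) = (n + 4)² = (4 + n)²)
N(f) = 4*f (N(f) = ((4 - 5)² + 1)*(f + f) = ((-1)² + 1)*(2*f) = (1 + 1)*(2*f) = 2*(2*f) = 4*f)
(-343 + (-92 - 143))*(-239 + N(9)) = (-343 + (-92 - 143))*(-239 + 4*9) = (-343 - 235)*(-239 + 36) = -578*(-203) = 117334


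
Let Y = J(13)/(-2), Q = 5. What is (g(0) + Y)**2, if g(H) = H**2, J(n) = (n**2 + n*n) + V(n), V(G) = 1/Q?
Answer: 2859481/100 ≈ 28595.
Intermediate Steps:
V(G) = 1/5
J(n) = 1/5 + 2*n**2 (J(n) = (n**2 + n*n) + 1/5 = (n**2 + n**2) + 1/5 = 2*n**2 + 1/5 = 1/5 + 2*n**2)
Y = -1691/10 (Y = (1/5 + 2*13**2)/(-2) = (1/5 + 2*169)*(-1/2) = (1/5 + 338)*(-1/2) = (1691/5)*(-1/2) = -1691/10 ≈ -169.10)
(g(0) + Y)**2 = (0**2 - 1691/10)**2 = (0 - 1691/10)**2 = (-1691/10)**2 = 2859481/100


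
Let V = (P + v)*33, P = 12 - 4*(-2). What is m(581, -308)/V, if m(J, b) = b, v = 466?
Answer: -14/729 ≈ -0.019204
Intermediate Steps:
P = 20 (P = 12 + 8 = 20)
V = 16038 (V = (20 + 466)*33 = 486*33 = 16038)
m(581, -308)/V = -308/16038 = -308*1/16038 = -14/729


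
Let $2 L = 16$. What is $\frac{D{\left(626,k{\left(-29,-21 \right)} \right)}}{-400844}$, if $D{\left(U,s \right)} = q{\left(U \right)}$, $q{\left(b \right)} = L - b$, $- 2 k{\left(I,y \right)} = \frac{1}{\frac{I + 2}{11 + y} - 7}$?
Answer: $\frac{309}{200422} \approx 0.0015417$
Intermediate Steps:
$L = 8$ ($L = \frac{1}{2} \cdot 16 = 8$)
$k{\left(I,y \right)} = - \frac{1}{2 \left(-7 + \frac{2 + I}{11 + y}\right)}$ ($k{\left(I,y \right)} = - \frac{1}{2 \left(\frac{I + 2}{11 + y} - 7\right)} = - \frac{1}{2 \left(\frac{2 + I}{11 + y} - 7\right)} = - \frac{1}{2 \left(-7 + \frac{2 + I}{11 + y}\right)}$)
$q{\left(b \right)} = 8 - b$
$D{\left(U,s \right)} = 8 - U$
$\frac{D{\left(626,k{\left(-29,-21 \right)} \right)}}{-400844} = \frac{8 - 626}{-400844} = \left(8 - 626\right) \left(- \frac{1}{400844}\right) = \left(-618\right) \left(- \frac{1}{400844}\right) = \frac{309}{200422}$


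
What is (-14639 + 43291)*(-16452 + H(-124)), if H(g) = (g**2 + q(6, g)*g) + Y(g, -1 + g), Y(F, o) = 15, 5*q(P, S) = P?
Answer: -173315948/5 ≈ -3.4663e+7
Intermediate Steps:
q(P, S) = P/5
H(g) = 15 + g**2 + 6*g/5 (H(g) = (g**2 + ((1/5)*6)*g) + 15 = (g**2 + 6*g/5) + 15 = 15 + g**2 + 6*g/5)
(-14639 + 43291)*(-16452 + H(-124)) = (-14639 + 43291)*(-16452 + (15 + (-124)**2 + (6/5)*(-124))) = 28652*(-16452 + (15 + 15376 - 744/5)) = 28652*(-16452 + 76211/5) = 28652*(-6049/5) = -173315948/5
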